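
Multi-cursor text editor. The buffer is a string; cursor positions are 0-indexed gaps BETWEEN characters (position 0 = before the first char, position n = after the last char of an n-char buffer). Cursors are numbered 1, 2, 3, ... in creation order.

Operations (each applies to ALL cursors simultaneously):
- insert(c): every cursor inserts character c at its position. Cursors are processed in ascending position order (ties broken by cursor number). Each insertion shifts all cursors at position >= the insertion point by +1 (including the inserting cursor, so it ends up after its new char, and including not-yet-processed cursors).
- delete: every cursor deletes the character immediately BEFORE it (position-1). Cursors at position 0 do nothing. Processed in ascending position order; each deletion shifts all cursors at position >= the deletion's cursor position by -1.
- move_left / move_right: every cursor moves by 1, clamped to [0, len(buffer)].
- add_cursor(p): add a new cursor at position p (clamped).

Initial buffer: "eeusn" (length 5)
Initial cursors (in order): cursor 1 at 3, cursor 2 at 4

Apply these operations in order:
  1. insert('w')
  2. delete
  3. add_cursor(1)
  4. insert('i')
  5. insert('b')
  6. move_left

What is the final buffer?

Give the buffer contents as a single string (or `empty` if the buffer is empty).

Answer: eibeuibsibn

Derivation:
After op 1 (insert('w')): buffer="eeuwswn" (len 7), cursors c1@4 c2@6, authorship ...1.2.
After op 2 (delete): buffer="eeusn" (len 5), cursors c1@3 c2@4, authorship .....
After op 3 (add_cursor(1)): buffer="eeusn" (len 5), cursors c3@1 c1@3 c2@4, authorship .....
After op 4 (insert('i')): buffer="eieuisin" (len 8), cursors c3@2 c1@5 c2@7, authorship .3..1.2.
After op 5 (insert('b')): buffer="eibeuibsibn" (len 11), cursors c3@3 c1@7 c2@10, authorship .33..11.22.
After op 6 (move_left): buffer="eibeuibsibn" (len 11), cursors c3@2 c1@6 c2@9, authorship .33..11.22.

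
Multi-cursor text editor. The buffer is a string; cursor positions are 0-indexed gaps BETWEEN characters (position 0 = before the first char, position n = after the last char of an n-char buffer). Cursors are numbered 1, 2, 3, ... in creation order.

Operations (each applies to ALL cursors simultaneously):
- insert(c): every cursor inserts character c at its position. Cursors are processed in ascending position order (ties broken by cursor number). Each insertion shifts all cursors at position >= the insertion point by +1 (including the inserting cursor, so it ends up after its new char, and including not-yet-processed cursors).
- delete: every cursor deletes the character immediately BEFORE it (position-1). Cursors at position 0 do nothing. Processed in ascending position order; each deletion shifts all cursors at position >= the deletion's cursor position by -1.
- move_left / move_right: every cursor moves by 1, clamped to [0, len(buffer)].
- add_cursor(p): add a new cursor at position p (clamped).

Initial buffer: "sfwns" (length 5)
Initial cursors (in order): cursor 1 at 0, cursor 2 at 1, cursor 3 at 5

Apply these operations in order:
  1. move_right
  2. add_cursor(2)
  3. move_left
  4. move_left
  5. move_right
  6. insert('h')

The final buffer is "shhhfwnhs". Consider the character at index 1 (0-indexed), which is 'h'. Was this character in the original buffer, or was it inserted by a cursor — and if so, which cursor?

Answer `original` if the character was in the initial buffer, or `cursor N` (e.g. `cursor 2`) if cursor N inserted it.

After op 1 (move_right): buffer="sfwns" (len 5), cursors c1@1 c2@2 c3@5, authorship .....
After op 2 (add_cursor(2)): buffer="sfwns" (len 5), cursors c1@1 c2@2 c4@2 c3@5, authorship .....
After op 3 (move_left): buffer="sfwns" (len 5), cursors c1@0 c2@1 c4@1 c3@4, authorship .....
After op 4 (move_left): buffer="sfwns" (len 5), cursors c1@0 c2@0 c4@0 c3@3, authorship .....
After op 5 (move_right): buffer="sfwns" (len 5), cursors c1@1 c2@1 c4@1 c3@4, authorship .....
After op 6 (insert('h')): buffer="shhhfwnhs" (len 9), cursors c1@4 c2@4 c4@4 c3@8, authorship .124...3.
Authorship (.=original, N=cursor N): . 1 2 4 . . . 3 .
Index 1: author = 1

Answer: cursor 1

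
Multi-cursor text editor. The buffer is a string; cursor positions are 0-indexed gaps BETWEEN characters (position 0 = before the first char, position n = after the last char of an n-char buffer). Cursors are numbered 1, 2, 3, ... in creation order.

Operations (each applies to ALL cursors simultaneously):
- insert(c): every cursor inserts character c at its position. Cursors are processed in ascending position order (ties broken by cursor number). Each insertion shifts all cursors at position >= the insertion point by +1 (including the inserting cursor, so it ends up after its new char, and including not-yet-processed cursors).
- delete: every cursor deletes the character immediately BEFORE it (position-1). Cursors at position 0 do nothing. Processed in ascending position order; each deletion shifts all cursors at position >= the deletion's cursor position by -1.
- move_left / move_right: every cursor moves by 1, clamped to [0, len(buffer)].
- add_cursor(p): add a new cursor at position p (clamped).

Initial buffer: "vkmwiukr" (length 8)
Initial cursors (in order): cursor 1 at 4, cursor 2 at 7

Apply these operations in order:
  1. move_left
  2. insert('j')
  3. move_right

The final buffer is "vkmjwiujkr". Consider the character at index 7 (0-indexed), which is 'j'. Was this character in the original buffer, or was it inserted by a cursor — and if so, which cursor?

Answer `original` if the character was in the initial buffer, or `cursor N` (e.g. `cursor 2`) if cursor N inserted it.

After op 1 (move_left): buffer="vkmwiukr" (len 8), cursors c1@3 c2@6, authorship ........
After op 2 (insert('j')): buffer="vkmjwiujkr" (len 10), cursors c1@4 c2@8, authorship ...1...2..
After op 3 (move_right): buffer="vkmjwiujkr" (len 10), cursors c1@5 c2@9, authorship ...1...2..
Authorship (.=original, N=cursor N): . . . 1 . . . 2 . .
Index 7: author = 2

Answer: cursor 2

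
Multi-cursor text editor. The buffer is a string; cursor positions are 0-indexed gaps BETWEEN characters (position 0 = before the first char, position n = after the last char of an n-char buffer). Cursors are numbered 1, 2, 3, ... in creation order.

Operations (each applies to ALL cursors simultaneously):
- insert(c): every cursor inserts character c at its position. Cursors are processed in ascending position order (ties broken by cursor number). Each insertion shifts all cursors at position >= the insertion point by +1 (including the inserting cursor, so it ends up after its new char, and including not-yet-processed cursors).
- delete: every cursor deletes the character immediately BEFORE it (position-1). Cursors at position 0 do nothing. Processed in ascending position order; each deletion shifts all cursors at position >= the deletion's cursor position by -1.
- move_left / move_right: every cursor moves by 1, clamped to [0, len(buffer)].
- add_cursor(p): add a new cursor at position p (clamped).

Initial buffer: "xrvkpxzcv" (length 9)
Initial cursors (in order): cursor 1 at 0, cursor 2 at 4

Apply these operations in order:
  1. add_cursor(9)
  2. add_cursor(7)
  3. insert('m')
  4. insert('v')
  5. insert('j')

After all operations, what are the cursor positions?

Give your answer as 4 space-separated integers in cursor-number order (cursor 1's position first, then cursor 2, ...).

After op 1 (add_cursor(9)): buffer="xrvkpxzcv" (len 9), cursors c1@0 c2@4 c3@9, authorship .........
After op 2 (add_cursor(7)): buffer="xrvkpxzcv" (len 9), cursors c1@0 c2@4 c4@7 c3@9, authorship .........
After op 3 (insert('m')): buffer="mxrvkmpxzmcvm" (len 13), cursors c1@1 c2@6 c4@10 c3@13, authorship 1....2...4..3
After op 4 (insert('v')): buffer="mvxrvkmvpxzmvcvmv" (len 17), cursors c1@2 c2@8 c4@13 c3@17, authorship 11....22...44..33
After op 5 (insert('j')): buffer="mvjxrvkmvjpxzmvjcvmvj" (len 21), cursors c1@3 c2@10 c4@16 c3@21, authorship 111....222...444..333

Answer: 3 10 21 16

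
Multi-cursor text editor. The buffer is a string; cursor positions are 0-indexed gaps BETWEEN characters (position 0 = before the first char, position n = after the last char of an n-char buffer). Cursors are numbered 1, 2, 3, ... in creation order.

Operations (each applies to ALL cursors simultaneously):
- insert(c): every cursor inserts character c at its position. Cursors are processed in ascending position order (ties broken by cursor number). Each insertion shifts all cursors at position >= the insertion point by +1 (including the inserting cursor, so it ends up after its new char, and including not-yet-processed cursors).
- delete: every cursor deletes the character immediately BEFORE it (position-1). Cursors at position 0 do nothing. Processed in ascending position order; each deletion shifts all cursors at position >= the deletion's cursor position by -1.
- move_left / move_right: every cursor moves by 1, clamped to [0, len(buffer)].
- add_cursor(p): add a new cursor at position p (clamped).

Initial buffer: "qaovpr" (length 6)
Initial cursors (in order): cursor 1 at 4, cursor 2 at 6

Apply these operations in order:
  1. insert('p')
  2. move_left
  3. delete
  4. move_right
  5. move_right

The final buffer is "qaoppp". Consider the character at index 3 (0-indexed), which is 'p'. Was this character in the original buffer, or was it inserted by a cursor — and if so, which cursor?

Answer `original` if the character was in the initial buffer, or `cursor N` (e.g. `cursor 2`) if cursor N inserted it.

After op 1 (insert('p')): buffer="qaovpprp" (len 8), cursors c1@5 c2@8, authorship ....1..2
After op 2 (move_left): buffer="qaovpprp" (len 8), cursors c1@4 c2@7, authorship ....1..2
After op 3 (delete): buffer="qaoppp" (len 6), cursors c1@3 c2@5, authorship ...1.2
After op 4 (move_right): buffer="qaoppp" (len 6), cursors c1@4 c2@6, authorship ...1.2
After op 5 (move_right): buffer="qaoppp" (len 6), cursors c1@5 c2@6, authorship ...1.2
Authorship (.=original, N=cursor N): . . . 1 . 2
Index 3: author = 1

Answer: cursor 1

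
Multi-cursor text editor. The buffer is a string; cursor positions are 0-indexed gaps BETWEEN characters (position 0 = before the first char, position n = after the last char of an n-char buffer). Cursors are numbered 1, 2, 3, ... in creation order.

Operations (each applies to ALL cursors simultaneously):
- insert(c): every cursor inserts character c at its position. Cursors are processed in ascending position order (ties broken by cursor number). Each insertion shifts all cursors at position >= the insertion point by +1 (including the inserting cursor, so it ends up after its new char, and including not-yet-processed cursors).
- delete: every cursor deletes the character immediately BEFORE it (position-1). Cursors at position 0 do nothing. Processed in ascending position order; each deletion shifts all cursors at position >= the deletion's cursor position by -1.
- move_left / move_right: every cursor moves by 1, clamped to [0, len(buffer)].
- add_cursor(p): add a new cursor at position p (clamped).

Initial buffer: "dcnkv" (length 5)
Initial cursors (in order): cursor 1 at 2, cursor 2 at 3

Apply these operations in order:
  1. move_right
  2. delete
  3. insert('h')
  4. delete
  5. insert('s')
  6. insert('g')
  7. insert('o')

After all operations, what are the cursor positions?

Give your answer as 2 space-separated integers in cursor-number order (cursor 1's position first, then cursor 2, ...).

Answer: 8 8

Derivation:
After op 1 (move_right): buffer="dcnkv" (len 5), cursors c1@3 c2@4, authorship .....
After op 2 (delete): buffer="dcv" (len 3), cursors c1@2 c2@2, authorship ...
After op 3 (insert('h')): buffer="dchhv" (len 5), cursors c1@4 c2@4, authorship ..12.
After op 4 (delete): buffer="dcv" (len 3), cursors c1@2 c2@2, authorship ...
After op 5 (insert('s')): buffer="dcssv" (len 5), cursors c1@4 c2@4, authorship ..12.
After op 6 (insert('g')): buffer="dcssggv" (len 7), cursors c1@6 c2@6, authorship ..1212.
After op 7 (insert('o')): buffer="dcssggoov" (len 9), cursors c1@8 c2@8, authorship ..121212.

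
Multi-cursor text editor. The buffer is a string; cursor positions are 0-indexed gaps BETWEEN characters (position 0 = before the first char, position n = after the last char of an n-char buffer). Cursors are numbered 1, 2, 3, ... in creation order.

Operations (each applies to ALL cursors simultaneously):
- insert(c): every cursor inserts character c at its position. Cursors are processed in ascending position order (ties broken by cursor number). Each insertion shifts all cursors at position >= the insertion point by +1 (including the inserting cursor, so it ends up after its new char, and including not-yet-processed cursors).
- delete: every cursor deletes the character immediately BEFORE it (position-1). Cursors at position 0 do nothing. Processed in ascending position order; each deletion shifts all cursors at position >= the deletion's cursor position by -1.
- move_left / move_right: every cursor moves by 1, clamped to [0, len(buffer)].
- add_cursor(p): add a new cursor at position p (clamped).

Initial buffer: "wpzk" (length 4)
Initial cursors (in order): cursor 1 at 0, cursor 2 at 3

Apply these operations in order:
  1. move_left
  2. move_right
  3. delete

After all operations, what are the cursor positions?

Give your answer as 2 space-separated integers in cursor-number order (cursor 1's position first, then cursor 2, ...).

After op 1 (move_left): buffer="wpzk" (len 4), cursors c1@0 c2@2, authorship ....
After op 2 (move_right): buffer="wpzk" (len 4), cursors c1@1 c2@3, authorship ....
After op 3 (delete): buffer="pk" (len 2), cursors c1@0 c2@1, authorship ..

Answer: 0 1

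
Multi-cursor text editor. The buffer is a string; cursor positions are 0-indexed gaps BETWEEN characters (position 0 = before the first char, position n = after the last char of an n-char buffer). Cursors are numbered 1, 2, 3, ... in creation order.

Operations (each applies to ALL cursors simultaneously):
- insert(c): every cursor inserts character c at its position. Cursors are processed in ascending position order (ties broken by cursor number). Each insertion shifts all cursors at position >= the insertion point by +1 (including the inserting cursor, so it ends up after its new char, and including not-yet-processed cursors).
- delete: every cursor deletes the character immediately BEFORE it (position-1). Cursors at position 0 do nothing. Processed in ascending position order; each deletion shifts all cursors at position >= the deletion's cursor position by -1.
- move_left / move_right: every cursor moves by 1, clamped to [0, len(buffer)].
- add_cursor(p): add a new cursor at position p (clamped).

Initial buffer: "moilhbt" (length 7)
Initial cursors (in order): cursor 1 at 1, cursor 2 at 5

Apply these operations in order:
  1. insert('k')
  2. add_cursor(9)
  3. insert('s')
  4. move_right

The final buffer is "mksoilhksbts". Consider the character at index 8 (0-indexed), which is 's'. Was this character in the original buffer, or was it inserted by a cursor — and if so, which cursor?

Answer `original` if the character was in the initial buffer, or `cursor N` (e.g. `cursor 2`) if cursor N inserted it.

After op 1 (insert('k')): buffer="mkoilhkbt" (len 9), cursors c1@2 c2@7, authorship .1....2..
After op 2 (add_cursor(9)): buffer="mkoilhkbt" (len 9), cursors c1@2 c2@7 c3@9, authorship .1....2..
After op 3 (insert('s')): buffer="mksoilhksbts" (len 12), cursors c1@3 c2@9 c3@12, authorship .11....22..3
After op 4 (move_right): buffer="mksoilhksbts" (len 12), cursors c1@4 c2@10 c3@12, authorship .11....22..3
Authorship (.=original, N=cursor N): . 1 1 . . . . 2 2 . . 3
Index 8: author = 2

Answer: cursor 2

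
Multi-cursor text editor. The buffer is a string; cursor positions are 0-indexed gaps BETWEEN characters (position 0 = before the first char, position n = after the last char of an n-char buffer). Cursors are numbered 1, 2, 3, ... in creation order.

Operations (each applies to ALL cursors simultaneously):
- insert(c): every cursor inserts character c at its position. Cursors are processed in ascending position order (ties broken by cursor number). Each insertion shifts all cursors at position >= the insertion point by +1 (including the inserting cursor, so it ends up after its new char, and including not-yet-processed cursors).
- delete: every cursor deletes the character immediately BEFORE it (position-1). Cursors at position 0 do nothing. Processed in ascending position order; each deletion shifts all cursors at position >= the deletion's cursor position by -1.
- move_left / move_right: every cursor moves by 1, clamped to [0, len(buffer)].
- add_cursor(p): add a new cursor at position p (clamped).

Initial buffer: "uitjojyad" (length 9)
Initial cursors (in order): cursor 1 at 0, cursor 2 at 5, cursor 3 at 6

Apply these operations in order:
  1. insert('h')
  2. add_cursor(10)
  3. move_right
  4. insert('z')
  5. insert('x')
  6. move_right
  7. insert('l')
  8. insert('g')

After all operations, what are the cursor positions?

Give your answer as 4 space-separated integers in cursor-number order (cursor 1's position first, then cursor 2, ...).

Answer: 7 17 23 28

Derivation:
After op 1 (insert('h')): buffer="huitjohjhyad" (len 12), cursors c1@1 c2@7 c3@9, authorship 1.....2.3...
After op 2 (add_cursor(10)): buffer="huitjohjhyad" (len 12), cursors c1@1 c2@7 c3@9 c4@10, authorship 1.....2.3...
After op 3 (move_right): buffer="huitjohjhyad" (len 12), cursors c1@2 c2@8 c3@10 c4@11, authorship 1.....2.3...
After op 4 (insert('z')): buffer="huzitjohjzhyzazd" (len 16), cursors c1@3 c2@10 c3@13 c4@15, authorship 1.1....2.23.3.4.
After op 5 (insert('x')): buffer="huzxitjohjzxhyzxazxd" (len 20), cursors c1@4 c2@12 c3@16 c4@19, authorship 1.11....2.223.33.44.
After op 6 (move_right): buffer="huzxitjohjzxhyzxazxd" (len 20), cursors c1@5 c2@13 c3@17 c4@20, authorship 1.11....2.223.33.44.
After op 7 (insert('l')): buffer="huzxiltjohjzxhlyzxalzxdl" (len 24), cursors c1@6 c2@15 c3@20 c4@24, authorship 1.11.1...2.2232.33.344.4
After op 8 (insert('g')): buffer="huzxilgtjohjzxhlgyzxalgzxdlg" (len 28), cursors c1@7 c2@17 c3@23 c4@28, authorship 1.11.11...2.22322.33.3344.44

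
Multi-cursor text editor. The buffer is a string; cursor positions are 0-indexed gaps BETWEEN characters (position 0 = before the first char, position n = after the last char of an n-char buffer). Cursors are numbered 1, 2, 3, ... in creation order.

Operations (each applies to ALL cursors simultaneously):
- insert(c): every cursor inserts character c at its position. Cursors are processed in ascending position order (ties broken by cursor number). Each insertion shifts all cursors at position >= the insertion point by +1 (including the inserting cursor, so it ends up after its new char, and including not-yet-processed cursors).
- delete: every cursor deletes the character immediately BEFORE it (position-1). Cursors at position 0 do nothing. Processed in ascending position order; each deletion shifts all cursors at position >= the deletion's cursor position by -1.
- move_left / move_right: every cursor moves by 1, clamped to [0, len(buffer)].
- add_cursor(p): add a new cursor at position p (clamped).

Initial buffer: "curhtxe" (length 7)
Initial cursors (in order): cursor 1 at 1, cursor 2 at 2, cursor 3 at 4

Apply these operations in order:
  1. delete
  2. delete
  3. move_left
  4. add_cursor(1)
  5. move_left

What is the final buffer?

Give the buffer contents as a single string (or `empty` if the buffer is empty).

After op 1 (delete): buffer="rtxe" (len 4), cursors c1@0 c2@0 c3@1, authorship ....
After op 2 (delete): buffer="txe" (len 3), cursors c1@0 c2@0 c3@0, authorship ...
After op 3 (move_left): buffer="txe" (len 3), cursors c1@0 c2@0 c3@0, authorship ...
After op 4 (add_cursor(1)): buffer="txe" (len 3), cursors c1@0 c2@0 c3@0 c4@1, authorship ...
After op 5 (move_left): buffer="txe" (len 3), cursors c1@0 c2@0 c3@0 c4@0, authorship ...

Answer: txe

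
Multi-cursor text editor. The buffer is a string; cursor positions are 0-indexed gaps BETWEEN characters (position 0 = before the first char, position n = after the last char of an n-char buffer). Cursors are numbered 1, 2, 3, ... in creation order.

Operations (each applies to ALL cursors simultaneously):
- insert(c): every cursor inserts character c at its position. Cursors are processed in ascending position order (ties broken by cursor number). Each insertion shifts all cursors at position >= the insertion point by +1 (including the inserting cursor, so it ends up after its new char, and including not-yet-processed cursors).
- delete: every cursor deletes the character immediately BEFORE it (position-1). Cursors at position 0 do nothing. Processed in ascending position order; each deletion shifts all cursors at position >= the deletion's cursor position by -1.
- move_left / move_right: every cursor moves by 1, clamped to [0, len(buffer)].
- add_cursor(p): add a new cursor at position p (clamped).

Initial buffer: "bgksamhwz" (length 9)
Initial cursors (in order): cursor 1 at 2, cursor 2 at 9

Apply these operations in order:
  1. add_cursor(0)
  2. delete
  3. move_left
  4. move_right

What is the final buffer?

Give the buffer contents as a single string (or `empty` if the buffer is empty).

After op 1 (add_cursor(0)): buffer="bgksamhwz" (len 9), cursors c3@0 c1@2 c2@9, authorship .........
After op 2 (delete): buffer="bksamhw" (len 7), cursors c3@0 c1@1 c2@7, authorship .......
After op 3 (move_left): buffer="bksamhw" (len 7), cursors c1@0 c3@0 c2@6, authorship .......
After op 4 (move_right): buffer="bksamhw" (len 7), cursors c1@1 c3@1 c2@7, authorship .......

Answer: bksamhw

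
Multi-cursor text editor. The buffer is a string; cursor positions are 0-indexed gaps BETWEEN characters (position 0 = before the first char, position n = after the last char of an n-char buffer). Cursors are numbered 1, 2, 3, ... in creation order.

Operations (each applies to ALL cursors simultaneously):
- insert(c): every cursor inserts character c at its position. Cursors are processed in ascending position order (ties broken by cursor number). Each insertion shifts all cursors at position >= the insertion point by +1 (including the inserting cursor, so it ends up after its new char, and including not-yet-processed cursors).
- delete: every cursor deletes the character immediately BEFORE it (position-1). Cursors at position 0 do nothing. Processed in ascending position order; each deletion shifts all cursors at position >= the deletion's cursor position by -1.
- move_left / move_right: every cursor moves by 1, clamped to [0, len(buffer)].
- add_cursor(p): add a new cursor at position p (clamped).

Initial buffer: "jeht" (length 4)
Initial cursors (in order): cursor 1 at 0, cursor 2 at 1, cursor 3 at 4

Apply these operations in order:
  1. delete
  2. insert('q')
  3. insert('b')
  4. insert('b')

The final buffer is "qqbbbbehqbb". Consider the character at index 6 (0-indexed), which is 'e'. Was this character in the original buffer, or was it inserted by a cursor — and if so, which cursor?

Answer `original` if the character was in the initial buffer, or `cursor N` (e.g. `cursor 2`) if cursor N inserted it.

Answer: original

Derivation:
After op 1 (delete): buffer="eh" (len 2), cursors c1@0 c2@0 c3@2, authorship ..
After op 2 (insert('q')): buffer="qqehq" (len 5), cursors c1@2 c2@2 c3@5, authorship 12..3
After op 3 (insert('b')): buffer="qqbbehqb" (len 8), cursors c1@4 c2@4 c3@8, authorship 1212..33
After op 4 (insert('b')): buffer="qqbbbbehqbb" (len 11), cursors c1@6 c2@6 c3@11, authorship 121212..333
Authorship (.=original, N=cursor N): 1 2 1 2 1 2 . . 3 3 3
Index 6: author = original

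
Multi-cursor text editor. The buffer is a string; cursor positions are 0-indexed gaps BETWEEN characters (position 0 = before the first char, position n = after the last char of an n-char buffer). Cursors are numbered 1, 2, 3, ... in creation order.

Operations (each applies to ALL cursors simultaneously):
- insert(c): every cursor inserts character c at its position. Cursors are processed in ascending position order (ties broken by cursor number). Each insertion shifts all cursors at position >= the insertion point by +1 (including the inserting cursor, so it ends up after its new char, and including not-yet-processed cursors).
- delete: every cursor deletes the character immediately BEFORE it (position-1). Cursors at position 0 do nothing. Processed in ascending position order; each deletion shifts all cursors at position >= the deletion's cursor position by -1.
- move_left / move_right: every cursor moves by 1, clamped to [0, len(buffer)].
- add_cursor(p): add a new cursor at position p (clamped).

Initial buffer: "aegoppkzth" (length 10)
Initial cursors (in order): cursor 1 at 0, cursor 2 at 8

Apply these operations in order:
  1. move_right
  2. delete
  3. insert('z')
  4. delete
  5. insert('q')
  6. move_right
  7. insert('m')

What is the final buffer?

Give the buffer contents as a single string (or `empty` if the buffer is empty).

Answer: qemgoppkzqhm

Derivation:
After op 1 (move_right): buffer="aegoppkzth" (len 10), cursors c1@1 c2@9, authorship ..........
After op 2 (delete): buffer="egoppkzh" (len 8), cursors c1@0 c2@7, authorship ........
After op 3 (insert('z')): buffer="zegoppkzzh" (len 10), cursors c1@1 c2@9, authorship 1.......2.
After op 4 (delete): buffer="egoppkzh" (len 8), cursors c1@0 c2@7, authorship ........
After op 5 (insert('q')): buffer="qegoppkzqh" (len 10), cursors c1@1 c2@9, authorship 1.......2.
After op 6 (move_right): buffer="qegoppkzqh" (len 10), cursors c1@2 c2@10, authorship 1.......2.
After op 7 (insert('m')): buffer="qemgoppkzqhm" (len 12), cursors c1@3 c2@12, authorship 1.1......2.2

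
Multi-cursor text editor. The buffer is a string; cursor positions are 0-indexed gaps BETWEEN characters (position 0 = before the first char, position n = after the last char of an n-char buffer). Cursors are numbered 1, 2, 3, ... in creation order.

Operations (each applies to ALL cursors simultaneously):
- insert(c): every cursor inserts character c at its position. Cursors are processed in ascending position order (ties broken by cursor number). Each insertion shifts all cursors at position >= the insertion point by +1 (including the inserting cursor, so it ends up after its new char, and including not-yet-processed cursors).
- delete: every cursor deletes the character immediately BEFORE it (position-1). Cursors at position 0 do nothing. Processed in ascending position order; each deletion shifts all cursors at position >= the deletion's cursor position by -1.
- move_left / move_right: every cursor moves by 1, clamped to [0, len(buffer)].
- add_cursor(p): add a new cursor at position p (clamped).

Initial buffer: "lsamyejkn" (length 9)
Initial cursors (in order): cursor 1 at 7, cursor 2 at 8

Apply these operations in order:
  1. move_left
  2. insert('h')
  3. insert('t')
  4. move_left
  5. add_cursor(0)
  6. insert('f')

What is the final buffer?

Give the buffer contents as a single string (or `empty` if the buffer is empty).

After op 1 (move_left): buffer="lsamyejkn" (len 9), cursors c1@6 c2@7, authorship .........
After op 2 (insert('h')): buffer="lsamyehjhkn" (len 11), cursors c1@7 c2@9, authorship ......1.2..
After op 3 (insert('t')): buffer="lsamyehtjhtkn" (len 13), cursors c1@8 c2@11, authorship ......11.22..
After op 4 (move_left): buffer="lsamyehtjhtkn" (len 13), cursors c1@7 c2@10, authorship ......11.22..
After op 5 (add_cursor(0)): buffer="lsamyehtjhtkn" (len 13), cursors c3@0 c1@7 c2@10, authorship ......11.22..
After op 6 (insert('f')): buffer="flsamyehftjhftkn" (len 16), cursors c3@1 c1@9 c2@13, authorship 3......111.222..

Answer: flsamyehftjhftkn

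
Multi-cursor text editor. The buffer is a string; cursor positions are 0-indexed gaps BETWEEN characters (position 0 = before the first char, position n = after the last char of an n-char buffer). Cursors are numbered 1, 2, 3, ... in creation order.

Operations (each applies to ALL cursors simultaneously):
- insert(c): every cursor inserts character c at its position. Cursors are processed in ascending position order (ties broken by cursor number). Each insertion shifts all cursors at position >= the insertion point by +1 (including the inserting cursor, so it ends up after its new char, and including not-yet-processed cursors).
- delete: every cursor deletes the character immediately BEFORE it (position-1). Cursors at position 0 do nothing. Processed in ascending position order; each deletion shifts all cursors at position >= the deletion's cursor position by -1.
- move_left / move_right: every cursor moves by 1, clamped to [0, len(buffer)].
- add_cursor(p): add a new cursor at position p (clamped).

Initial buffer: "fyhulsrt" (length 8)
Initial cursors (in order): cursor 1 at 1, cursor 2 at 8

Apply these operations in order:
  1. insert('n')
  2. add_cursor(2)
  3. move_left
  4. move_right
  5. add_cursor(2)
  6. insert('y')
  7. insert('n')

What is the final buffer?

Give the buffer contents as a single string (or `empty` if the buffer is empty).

Answer: fnyyynnnyhulsrtnyn

Derivation:
After op 1 (insert('n')): buffer="fnyhulsrtn" (len 10), cursors c1@2 c2@10, authorship .1.......2
After op 2 (add_cursor(2)): buffer="fnyhulsrtn" (len 10), cursors c1@2 c3@2 c2@10, authorship .1.......2
After op 3 (move_left): buffer="fnyhulsrtn" (len 10), cursors c1@1 c3@1 c2@9, authorship .1.......2
After op 4 (move_right): buffer="fnyhulsrtn" (len 10), cursors c1@2 c3@2 c2@10, authorship .1.......2
After op 5 (add_cursor(2)): buffer="fnyhulsrtn" (len 10), cursors c1@2 c3@2 c4@2 c2@10, authorship .1.......2
After op 6 (insert('y')): buffer="fnyyyyhulsrtny" (len 14), cursors c1@5 c3@5 c4@5 c2@14, authorship .1134.......22
After op 7 (insert('n')): buffer="fnyyynnnyhulsrtnyn" (len 18), cursors c1@8 c3@8 c4@8 c2@18, authorship .1134134.......222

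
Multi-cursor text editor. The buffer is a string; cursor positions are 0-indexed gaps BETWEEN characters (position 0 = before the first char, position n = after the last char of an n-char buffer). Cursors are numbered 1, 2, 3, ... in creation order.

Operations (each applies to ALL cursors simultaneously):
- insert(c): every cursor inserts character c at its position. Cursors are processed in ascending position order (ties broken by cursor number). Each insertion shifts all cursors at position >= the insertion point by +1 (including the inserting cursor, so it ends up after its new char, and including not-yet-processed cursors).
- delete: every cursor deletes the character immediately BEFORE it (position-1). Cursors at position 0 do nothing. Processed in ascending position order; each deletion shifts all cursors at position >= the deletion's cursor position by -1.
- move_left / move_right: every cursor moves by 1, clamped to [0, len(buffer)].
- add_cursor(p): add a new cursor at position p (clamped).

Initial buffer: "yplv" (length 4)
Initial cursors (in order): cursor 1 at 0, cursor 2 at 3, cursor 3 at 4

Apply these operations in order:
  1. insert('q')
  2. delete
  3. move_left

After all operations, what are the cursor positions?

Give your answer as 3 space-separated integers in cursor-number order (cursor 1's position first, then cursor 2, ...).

Answer: 0 2 3

Derivation:
After op 1 (insert('q')): buffer="qyplqvq" (len 7), cursors c1@1 c2@5 c3@7, authorship 1...2.3
After op 2 (delete): buffer="yplv" (len 4), cursors c1@0 c2@3 c3@4, authorship ....
After op 3 (move_left): buffer="yplv" (len 4), cursors c1@0 c2@2 c3@3, authorship ....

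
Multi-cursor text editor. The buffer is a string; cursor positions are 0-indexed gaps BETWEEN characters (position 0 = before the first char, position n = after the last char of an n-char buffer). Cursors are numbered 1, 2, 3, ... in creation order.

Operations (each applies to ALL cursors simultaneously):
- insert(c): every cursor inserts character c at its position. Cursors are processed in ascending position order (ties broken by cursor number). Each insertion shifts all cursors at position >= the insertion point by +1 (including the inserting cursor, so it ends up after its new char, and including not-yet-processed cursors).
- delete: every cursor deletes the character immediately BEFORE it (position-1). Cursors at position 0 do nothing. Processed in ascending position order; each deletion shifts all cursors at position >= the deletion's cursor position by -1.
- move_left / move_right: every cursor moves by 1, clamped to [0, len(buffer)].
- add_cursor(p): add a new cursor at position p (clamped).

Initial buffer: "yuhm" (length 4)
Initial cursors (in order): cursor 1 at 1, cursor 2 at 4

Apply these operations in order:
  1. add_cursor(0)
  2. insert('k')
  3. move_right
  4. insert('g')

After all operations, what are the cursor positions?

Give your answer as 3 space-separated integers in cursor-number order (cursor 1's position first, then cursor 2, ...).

After op 1 (add_cursor(0)): buffer="yuhm" (len 4), cursors c3@0 c1@1 c2@4, authorship ....
After op 2 (insert('k')): buffer="kykuhmk" (len 7), cursors c3@1 c1@3 c2@7, authorship 3.1...2
After op 3 (move_right): buffer="kykuhmk" (len 7), cursors c3@2 c1@4 c2@7, authorship 3.1...2
After op 4 (insert('g')): buffer="kygkughmkg" (len 10), cursors c3@3 c1@6 c2@10, authorship 3.31.1..22

Answer: 6 10 3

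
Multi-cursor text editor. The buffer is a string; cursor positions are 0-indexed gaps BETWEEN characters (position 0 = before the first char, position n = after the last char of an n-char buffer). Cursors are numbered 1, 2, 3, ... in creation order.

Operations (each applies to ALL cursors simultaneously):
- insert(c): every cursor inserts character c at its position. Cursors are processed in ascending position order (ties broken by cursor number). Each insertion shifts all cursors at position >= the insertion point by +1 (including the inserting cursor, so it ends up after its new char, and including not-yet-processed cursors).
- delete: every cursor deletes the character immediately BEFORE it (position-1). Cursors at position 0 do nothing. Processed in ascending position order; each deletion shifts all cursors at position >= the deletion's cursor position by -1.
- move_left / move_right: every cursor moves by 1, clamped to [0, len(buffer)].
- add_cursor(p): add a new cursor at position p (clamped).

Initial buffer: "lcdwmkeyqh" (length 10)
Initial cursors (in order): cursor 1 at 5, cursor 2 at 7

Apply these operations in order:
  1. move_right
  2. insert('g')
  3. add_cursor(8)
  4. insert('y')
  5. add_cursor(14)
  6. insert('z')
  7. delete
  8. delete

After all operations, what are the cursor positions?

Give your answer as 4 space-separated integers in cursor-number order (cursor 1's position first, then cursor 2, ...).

Answer: 7 10 8 10

Derivation:
After op 1 (move_right): buffer="lcdwmkeyqh" (len 10), cursors c1@6 c2@8, authorship ..........
After op 2 (insert('g')): buffer="lcdwmkgeygqh" (len 12), cursors c1@7 c2@10, authorship ......1..2..
After op 3 (add_cursor(8)): buffer="lcdwmkgeygqh" (len 12), cursors c1@7 c3@8 c2@10, authorship ......1..2..
After op 4 (insert('y')): buffer="lcdwmkgyeyygyqh" (len 15), cursors c1@8 c3@10 c2@13, authorship ......11.3.22..
After op 5 (add_cursor(14)): buffer="lcdwmkgyeyygyqh" (len 15), cursors c1@8 c3@10 c2@13 c4@14, authorship ......11.3.22..
After op 6 (insert('z')): buffer="lcdwmkgyzeyzygyzqzh" (len 19), cursors c1@9 c3@12 c2@16 c4@18, authorship ......111.33.222.4.
After op 7 (delete): buffer="lcdwmkgyeyygyqh" (len 15), cursors c1@8 c3@10 c2@13 c4@14, authorship ......11.3.22..
After op 8 (delete): buffer="lcdwmkgeygh" (len 11), cursors c1@7 c3@8 c2@10 c4@10, authorship ......1..2.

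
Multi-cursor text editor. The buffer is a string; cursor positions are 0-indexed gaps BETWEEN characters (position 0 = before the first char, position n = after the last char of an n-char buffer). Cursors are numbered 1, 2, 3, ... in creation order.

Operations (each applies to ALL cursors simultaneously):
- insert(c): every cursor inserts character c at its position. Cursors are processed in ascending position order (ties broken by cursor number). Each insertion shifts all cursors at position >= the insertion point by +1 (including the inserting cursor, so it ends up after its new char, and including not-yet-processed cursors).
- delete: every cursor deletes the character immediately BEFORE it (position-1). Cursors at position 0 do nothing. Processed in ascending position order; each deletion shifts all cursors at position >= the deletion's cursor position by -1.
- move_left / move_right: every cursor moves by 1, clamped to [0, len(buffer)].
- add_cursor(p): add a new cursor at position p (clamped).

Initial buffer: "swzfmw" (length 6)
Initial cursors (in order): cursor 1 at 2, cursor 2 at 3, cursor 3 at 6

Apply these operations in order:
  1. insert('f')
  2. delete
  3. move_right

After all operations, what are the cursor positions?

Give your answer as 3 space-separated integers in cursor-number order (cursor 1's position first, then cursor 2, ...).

After op 1 (insert('f')): buffer="swfzffmwf" (len 9), cursors c1@3 c2@5 c3@9, authorship ..1.2...3
After op 2 (delete): buffer="swzfmw" (len 6), cursors c1@2 c2@3 c3@6, authorship ......
After op 3 (move_right): buffer="swzfmw" (len 6), cursors c1@3 c2@4 c3@6, authorship ......

Answer: 3 4 6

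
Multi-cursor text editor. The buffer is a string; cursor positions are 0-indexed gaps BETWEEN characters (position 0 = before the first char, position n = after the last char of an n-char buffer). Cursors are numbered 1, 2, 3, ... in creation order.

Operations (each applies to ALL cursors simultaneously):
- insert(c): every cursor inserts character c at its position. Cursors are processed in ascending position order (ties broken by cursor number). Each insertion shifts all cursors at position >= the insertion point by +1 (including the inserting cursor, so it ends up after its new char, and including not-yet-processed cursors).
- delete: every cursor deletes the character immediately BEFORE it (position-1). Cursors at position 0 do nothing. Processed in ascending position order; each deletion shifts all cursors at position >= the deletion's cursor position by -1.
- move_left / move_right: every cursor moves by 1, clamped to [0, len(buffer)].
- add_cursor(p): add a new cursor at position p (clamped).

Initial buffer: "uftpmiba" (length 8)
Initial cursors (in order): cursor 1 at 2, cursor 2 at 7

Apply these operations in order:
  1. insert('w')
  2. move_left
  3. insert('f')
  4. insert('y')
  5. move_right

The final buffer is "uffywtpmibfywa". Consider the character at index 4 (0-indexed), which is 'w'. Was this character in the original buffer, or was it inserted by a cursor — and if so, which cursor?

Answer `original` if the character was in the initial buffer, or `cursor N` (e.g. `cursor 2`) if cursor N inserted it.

After op 1 (insert('w')): buffer="ufwtpmibwa" (len 10), cursors c1@3 c2@9, authorship ..1.....2.
After op 2 (move_left): buffer="ufwtpmibwa" (len 10), cursors c1@2 c2@8, authorship ..1.....2.
After op 3 (insert('f')): buffer="uffwtpmibfwa" (len 12), cursors c1@3 c2@10, authorship ..11.....22.
After op 4 (insert('y')): buffer="uffywtpmibfywa" (len 14), cursors c1@4 c2@12, authorship ..111.....222.
After op 5 (move_right): buffer="uffywtpmibfywa" (len 14), cursors c1@5 c2@13, authorship ..111.....222.
Authorship (.=original, N=cursor N): . . 1 1 1 . . . . . 2 2 2 .
Index 4: author = 1

Answer: cursor 1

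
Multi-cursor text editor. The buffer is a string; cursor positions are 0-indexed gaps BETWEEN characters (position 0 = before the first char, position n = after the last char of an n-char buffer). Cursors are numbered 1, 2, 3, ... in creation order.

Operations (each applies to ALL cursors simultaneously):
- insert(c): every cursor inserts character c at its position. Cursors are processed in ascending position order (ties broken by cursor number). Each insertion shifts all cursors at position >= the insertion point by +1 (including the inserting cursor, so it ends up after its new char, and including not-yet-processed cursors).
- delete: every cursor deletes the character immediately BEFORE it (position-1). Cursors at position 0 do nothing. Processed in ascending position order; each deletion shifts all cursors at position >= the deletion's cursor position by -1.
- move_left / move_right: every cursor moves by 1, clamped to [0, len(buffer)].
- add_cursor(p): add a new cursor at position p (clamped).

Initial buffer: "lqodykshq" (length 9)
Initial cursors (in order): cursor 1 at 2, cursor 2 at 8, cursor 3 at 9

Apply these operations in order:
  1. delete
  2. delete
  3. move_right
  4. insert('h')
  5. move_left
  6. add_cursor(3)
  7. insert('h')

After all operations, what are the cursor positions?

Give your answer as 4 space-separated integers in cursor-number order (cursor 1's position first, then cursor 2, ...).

After op 1 (delete): buffer="lodyks" (len 6), cursors c1@1 c2@6 c3@6, authorship ......
After op 2 (delete): buffer="ody" (len 3), cursors c1@0 c2@3 c3@3, authorship ...
After op 3 (move_right): buffer="ody" (len 3), cursors c1@1 c2@3 c3@3, authorship ...
After op 4 (insert('h')): buffer="ohdyhh" (len 6), cursors c1@2 c2@6 c3@6, authorship .1..23
After op 5 (move_left): buffer="ohdyhh" (len 6), cursors c1@1 c2@5 c3@5, authorship .1..23
After op 6 (add_cursor(3)): buffer="ohdyhh" (len 6), cursors c1@1 c4@3 c2@5 c3@5, authorship .1..23
After op 7 (insert('h')): buffer="ohhdhyhhhh" (len 10), cursors c1@2 c4@5 c2@9 c3@9, authorship .11.4.2233

Answer: 2 9 9 5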